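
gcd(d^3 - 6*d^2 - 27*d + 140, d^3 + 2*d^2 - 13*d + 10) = d + 5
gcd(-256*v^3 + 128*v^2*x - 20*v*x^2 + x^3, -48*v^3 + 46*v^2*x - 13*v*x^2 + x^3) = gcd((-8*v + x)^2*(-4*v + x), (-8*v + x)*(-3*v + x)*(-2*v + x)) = -8*v + x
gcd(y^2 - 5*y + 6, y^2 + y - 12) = y - 3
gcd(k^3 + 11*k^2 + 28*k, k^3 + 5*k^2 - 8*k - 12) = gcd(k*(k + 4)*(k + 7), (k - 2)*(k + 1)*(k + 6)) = 1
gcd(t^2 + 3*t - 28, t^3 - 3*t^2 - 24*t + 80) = t - 4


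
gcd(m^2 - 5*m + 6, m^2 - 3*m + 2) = m - 2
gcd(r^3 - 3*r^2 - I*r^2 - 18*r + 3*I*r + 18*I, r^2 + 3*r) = r + 3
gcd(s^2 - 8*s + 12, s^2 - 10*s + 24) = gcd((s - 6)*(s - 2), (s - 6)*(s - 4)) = s - 6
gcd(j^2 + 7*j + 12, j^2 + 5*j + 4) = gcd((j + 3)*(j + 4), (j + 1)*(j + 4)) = j + 4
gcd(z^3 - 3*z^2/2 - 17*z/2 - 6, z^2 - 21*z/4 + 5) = z - 4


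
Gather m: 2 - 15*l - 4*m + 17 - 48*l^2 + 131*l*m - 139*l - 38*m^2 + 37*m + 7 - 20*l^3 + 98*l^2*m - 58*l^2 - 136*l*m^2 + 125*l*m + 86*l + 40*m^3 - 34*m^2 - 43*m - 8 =-20*l^3 - 106*l^2 - 68*l + 40*m^3 + m^2*(-136*l - 72) + m*(98*l^2 + 256*l - 10) + 18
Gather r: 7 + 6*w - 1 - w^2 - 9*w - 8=-w^2 - 3*w - 2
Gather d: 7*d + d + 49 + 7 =8*d + 56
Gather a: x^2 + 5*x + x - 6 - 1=x^2 + 6*x - 7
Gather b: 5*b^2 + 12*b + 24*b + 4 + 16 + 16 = 5*b^2 + 36*b + 36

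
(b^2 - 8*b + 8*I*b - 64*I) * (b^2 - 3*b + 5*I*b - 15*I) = b^4 - 11*b^3 + 13*I*b^3 - 16*b^2 - 143*I*b^2 + 440*b + 312*I*b - 960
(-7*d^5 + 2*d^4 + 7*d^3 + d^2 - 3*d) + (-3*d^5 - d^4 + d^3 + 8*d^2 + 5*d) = -10*d^5 + d^4 + 8*d^3 + 9*d^2 + 2*d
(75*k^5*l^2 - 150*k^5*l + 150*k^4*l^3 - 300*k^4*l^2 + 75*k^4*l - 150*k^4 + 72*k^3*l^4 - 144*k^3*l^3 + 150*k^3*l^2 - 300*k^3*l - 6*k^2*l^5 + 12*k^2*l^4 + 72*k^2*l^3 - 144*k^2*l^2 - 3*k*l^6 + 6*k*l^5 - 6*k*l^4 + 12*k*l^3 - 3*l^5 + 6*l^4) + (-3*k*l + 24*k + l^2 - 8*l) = 75*k^5*l^2 - 150*k^5*l + 150*k^4*l^3 - 300*k^4*l^2 + 75*k^4*l - 150*k^4 + 72*k^3*l^4 - 144*k^3*l^3 + 150*k^3*l^2 - 300*k^3*l - 6*k^2*l^5 + 12*k^2*l^4 + 72*k^2*l^3 - 144*k^2*l^2 - 3*k*l^6 + 6*k*l^5 - 6*k*l^4 + 12*k*l^3 - 3*k*l + 24*k - 3*l^5 + 6*l^4 + l^2 - 8*l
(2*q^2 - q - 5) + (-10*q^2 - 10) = -8*q^2 - q - 15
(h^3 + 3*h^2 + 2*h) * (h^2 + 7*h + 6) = h^5 + 10*h^4 + 29*h^3 + 32*h^2 + 12*h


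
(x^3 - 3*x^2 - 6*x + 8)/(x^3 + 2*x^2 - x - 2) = (x - 4)/(x + 1)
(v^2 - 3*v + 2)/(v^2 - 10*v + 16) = (v - 1)/(v - 8)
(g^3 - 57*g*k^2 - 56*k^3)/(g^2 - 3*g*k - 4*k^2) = (g^2 - g*k - 56*k^2)/(g - 4*k)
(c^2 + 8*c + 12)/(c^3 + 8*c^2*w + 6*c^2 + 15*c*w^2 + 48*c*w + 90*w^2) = (c + 2)/(c^2 + 8*c*w + 15*w^2)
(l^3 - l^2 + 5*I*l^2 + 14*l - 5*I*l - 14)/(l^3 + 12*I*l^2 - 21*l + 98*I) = (l - 1)/(l + 7*I)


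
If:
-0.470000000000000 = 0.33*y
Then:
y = -1.42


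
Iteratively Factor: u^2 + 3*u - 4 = (u - 1)*(u + 4)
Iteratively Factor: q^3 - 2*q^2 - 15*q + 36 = (q - 3)*(q^2 + q - 12) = (q - 3)*(q + 4)*(q - 3)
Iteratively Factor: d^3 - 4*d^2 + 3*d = (d - 3)*(d^2 - d) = d*(d - 3)*(d - 1)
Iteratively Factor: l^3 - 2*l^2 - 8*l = (l + 2)*(l^2 - 4*l) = l*(l + 2)*(l - 4)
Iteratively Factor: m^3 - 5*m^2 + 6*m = (m - 2)*(m^2 - 3*m) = (m - 3)*(m - 2)*(m)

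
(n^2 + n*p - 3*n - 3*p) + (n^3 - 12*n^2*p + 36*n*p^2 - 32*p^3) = n^3 - 12*n^2*p + n^2 + 36*n*p^2 + n*p - 3*n - 32*p^3 - 3*p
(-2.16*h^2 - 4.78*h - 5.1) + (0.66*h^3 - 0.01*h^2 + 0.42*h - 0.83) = 0.66*h^3 - 2.17*h^2 - 4.36*h - 5.93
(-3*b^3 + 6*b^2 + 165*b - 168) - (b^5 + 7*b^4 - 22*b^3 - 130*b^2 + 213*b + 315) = -b^5 - 7*b^4 + 19*b^3 + 136*b^2 - 48*b - 483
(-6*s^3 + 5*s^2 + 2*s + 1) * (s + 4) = -6*s^4 - 19*s^3 + 22*s^2 + 9*s + 4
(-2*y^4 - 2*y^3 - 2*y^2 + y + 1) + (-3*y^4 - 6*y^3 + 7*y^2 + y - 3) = -5*y^4 - 8*y^3 + 5*y^2 + 2*y - 2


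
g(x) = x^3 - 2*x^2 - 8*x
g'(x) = 3*x^2 - 4*x - 8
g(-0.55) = 3.63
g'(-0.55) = -4.89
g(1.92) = -15.65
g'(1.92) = -4.62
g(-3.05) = -22.58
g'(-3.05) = 32.11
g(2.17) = -16.56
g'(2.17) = -2.55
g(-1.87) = 1.43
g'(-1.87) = 9.97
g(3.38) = -11.27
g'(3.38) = 12.75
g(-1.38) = 4.60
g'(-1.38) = 3.23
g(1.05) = -9.45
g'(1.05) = -8.89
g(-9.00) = -819.00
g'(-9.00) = 271.00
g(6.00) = 96.00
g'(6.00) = 76.00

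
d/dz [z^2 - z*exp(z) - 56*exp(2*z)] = -z*exp(z) + 2*z - 112*exp(2*z) - exp(z)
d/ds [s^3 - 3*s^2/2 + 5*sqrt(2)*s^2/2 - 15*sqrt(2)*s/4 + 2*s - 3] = 3*s^2 - 3*s + 5*sqrt(2)*s - 15*sqrt(2)/4 + 2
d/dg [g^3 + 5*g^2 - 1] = g*(3*g + 10)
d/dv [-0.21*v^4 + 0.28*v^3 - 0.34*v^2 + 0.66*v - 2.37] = -0.84*v^3 + 0.84*v^2 - 0.68*v + 0.66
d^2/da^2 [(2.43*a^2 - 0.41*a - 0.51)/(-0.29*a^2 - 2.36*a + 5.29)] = (3.395146*a^3 - 22.109832*a^2 + 5.86814999999999*a - 118.519744)/(0.024389*a^6 + 0.595428*a^5 + 3.510885*a^4 - 8.5786*a^3 - 64.043385*a^2 + 198.127428*a - 148.035889)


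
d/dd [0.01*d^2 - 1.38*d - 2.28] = 0.02*d - 1.38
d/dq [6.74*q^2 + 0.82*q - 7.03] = 13.48*q + 0.82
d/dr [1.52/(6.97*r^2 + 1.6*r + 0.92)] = (-21.1888*r - 2.432)/(6.97*r^2 + 1.6*r + 0.92)^2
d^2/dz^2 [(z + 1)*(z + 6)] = 2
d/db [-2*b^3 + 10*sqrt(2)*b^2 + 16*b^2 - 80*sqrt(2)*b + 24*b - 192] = -6*b^2 + 20*sqrt(2)*b + 32*b - 80*sqrt(2) + 24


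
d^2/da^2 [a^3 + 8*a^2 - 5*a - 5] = 6*a + 16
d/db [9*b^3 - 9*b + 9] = 27*b^2 - 9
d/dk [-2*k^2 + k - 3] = 1 - 4*k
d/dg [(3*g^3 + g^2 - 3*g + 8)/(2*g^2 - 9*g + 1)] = 3*(2*g^4 - 18*g^3 + 2*g^2 - 10*g + 23)/(4*g^4 - 36*g^3 + 85*g^2 - 18*g + 1)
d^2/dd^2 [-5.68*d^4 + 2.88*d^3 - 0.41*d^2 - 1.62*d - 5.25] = -68.16*d^2 + 17.28*d - 0.82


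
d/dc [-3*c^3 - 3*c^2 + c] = -9*c^2 - 6*c + 1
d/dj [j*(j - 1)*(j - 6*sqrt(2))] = 3*j^2 - 12*sqrt(2)*j - 2*j + 6*sqrt(2)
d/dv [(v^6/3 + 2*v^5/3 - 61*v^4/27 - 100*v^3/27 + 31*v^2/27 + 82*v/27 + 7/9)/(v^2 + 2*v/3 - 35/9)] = 4*(81*v^7 + 189*v^6 - 639*v^5 - 1287*v^4 + 1835*v^3 + 2487*v^2 - 637*v - 749)/(3*(81*v^4 + 108*v^3 - 594*v^2 - 420*v + 1225))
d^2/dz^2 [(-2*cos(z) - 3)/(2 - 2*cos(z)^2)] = (-22*cos(z) + 24*cos(2*z) + 21*cos(3*z) + 12*cos(4*z) + cos(5*z) - 36)/(16*sin(z)^6)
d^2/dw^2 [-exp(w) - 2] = -exp(w)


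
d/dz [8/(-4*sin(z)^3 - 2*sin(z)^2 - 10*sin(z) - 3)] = 16*(6*sin(z)^2 + 2*sin(z) + 5)*cos(z)/(-13*sin(z) + sin(3*z) + cos(2*z) - 4)^2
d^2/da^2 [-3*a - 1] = 0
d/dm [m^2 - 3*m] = 2*m - 3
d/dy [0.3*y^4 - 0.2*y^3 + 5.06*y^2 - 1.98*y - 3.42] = 1.2*y^3 - 0.6*y^2 + 10.12*y - 1.98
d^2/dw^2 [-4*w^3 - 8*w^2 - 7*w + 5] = -24*w - 16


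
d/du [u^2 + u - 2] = 2*u + 1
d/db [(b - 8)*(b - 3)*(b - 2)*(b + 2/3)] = 4*b^3 - 37*b^2 + 224*b/3 - 52/3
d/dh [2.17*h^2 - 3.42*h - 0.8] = 4.34*h - 3.42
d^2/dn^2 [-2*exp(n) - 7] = -2*exp(n)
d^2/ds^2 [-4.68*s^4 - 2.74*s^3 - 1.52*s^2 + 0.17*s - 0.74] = -56.16*s^2 - 16.44*s - 3.04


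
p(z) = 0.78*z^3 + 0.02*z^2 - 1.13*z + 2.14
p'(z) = 2.34*z^2 + 0.04*z - 1.13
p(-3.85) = -37.73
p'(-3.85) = 33.40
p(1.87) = 5.20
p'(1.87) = 7.13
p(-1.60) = 0.80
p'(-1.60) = 4.80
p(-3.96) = -41.51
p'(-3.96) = 35.41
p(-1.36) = 1.75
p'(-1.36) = 3.14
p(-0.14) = 2.30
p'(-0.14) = -1.09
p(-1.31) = 1.90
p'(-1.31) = 2.83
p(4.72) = 79.27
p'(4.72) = 51.19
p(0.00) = 2.14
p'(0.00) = -1.13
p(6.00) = 164.56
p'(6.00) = 83.35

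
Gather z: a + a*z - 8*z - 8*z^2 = a - 8*z^2 + z*(a - 8)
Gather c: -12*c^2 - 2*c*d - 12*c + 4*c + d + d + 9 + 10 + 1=-12*c^2 + c*(-2*d - 8) + 2*d + 20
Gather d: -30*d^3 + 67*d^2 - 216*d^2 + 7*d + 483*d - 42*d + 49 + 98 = -30*d^3 - 149*d^2 + 448*d + 147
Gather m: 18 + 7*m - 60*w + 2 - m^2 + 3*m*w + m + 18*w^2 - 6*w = -m^2 + m*(3*w + 8) + 18*w^2 - 66*w + 20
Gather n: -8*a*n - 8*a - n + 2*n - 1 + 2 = -8*a + n*(1 - 8*a) + 1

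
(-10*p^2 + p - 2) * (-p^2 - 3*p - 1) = 10*p^4 + 29*p^3 + 9*p^2 + 5*p + 2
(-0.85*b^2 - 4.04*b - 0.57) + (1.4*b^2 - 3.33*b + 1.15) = 0.55*b^2 - 7.37*b + 0.58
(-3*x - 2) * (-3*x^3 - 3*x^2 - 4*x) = 9*x^4 + 15*x^3 + 18*x^2 + 8*x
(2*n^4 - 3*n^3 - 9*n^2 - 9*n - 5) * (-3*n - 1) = -6*n^5 + 7*n^4 + 30*n^3 + 36*n^2 + 24*n + 5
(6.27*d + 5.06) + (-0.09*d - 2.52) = 6.18*d + 2.54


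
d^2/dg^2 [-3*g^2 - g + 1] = -6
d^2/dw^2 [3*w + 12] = 0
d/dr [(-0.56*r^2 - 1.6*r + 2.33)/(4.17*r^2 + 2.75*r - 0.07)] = (5.132*r^2 - 19.3538*r - 6.2955)/(17.3889*r^4 + 22.935*r^3 + 6.9787*r^2 - 0.385*r + 0.0049)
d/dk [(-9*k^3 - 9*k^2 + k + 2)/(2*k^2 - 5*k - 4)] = (-18*k^4 + 90*k^3 + 151*k^2 + 64*k + 6)/(4*k^4 - 20*k^3 + 9*k^2 + 40*k + 16)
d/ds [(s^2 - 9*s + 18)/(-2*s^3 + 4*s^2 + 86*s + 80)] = (s^4 - 18*s^3 + 115*s^2 + 8*s - 1134)/(2*(s^6 - 4*s^5 - 82*s^4 + 92*s^3 + 2009*s^2 + 3440*s + 1600))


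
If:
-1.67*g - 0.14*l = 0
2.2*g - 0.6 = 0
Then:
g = 0.27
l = -3.25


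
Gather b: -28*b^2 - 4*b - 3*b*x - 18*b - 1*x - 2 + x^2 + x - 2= -28*b^2 + b*(-3*x - 22) + x^2 - 4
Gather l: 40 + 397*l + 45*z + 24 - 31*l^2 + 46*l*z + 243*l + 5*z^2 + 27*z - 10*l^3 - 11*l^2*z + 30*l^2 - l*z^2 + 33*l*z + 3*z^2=-10*l^3 + l^2*(-11*z - 1) + l*(-z^2 + 79*z + 640) + 8*z^2 + 72*z + 64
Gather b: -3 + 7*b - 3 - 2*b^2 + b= -2*b^2 + 8*b - 6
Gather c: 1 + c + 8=c + 9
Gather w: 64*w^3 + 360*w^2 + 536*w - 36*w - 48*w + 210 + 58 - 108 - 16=64*w^3 + 360*w^2 + 452*w + 144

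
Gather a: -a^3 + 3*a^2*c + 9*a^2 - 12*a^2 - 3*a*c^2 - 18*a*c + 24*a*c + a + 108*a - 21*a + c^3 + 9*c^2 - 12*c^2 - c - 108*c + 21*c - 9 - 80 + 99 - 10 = -a^3 + a^2*(3*c - 3) + a*(-3*c^2 + 6*c + 88) + c^3 - 3*c^2 - 88*c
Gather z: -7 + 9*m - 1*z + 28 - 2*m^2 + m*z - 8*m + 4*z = -2*m^2 + m + z*(m + 3) + 21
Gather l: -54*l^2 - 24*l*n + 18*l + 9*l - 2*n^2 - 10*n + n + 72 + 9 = -54*l^2 + l*(27 - 24*n) - 2*n^2 - 9*n + 81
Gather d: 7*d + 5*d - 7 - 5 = 12*d - 12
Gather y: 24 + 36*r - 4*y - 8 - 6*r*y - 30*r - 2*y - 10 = 6*r + y*(-6*r - 6) + 6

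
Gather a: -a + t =-a + t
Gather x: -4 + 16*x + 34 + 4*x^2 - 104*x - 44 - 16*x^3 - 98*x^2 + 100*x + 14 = -16*x^3 - 94*x^2 + 12*x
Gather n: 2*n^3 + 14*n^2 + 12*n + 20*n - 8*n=2*n^3 + 14*n^2 + 24*n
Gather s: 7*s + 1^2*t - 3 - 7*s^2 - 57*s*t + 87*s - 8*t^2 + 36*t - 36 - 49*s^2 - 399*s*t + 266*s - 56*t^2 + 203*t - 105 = -56*s^2 + s*(360 - 456*t) - 64*t^2 + 240*t - 144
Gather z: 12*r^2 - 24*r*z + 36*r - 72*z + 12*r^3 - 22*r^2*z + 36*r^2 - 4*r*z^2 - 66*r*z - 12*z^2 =12*r^3 + 48*r^2 + 36*r + z^2*(-4*r - 12) + z*(-22*r^2 - 90*r - 72)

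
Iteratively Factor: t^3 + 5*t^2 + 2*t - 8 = (t - 1)*(t^2 + 6*t + 8) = (t - 1)*(t + 2)*(t + 4)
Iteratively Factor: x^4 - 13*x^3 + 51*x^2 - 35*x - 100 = (x - 4)*(x^3 - 9*x^2 + 15*x + 25) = (x - 5)*(x - 4)*(x^2 - 4*x - 5) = (x - 5)^2*(x - 4)*(x + 1)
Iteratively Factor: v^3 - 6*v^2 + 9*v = (v - 3)*(v^2 - 3*v) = v*(v - 3)*(v - 3)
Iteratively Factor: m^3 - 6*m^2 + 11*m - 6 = (m - 2)*(m^2 - 4*m + 3) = (m - 3)*(m - 2)*(m - 1)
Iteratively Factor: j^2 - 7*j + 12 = (j - 3)*(j - 4)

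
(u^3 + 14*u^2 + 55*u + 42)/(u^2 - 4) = (u^3 + 14*u^2 + 55*u + 42)/(u^2 - 4)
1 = 1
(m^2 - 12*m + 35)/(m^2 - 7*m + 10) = (m - 7)/(m - 2)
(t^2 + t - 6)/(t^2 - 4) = (t + 3)/(t + 2)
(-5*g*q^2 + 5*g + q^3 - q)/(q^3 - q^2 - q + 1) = (-5*g + q)/(q - 1)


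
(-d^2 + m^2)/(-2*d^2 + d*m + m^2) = (d + m)/(2*d + m)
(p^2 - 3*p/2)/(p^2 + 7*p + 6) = p*(2*p - 3)/(2*(p^2 + 7*p + 6))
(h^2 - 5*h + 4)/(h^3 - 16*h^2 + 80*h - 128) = (h - 1)/(h^2 - 12*h + 32)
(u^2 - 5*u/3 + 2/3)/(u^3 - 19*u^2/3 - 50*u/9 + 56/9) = 3*(u - 1)/(3*u^2 - 17*u - 28)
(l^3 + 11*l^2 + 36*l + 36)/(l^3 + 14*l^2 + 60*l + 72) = (l + 3)/(l + 6)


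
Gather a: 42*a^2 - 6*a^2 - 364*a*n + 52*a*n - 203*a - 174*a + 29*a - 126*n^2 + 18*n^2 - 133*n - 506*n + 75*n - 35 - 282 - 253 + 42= 36*a^2 + a*(-312*n - 348) - 108*n^2 - 564*n - 528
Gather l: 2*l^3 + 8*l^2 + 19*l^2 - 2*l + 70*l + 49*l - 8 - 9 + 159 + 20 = 2*l^3 + 27*l^2 + 117*l + 162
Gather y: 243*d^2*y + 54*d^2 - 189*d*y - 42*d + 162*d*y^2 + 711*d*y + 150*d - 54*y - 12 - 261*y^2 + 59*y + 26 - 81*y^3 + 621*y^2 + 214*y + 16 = 54*d^2 + 108*d - 81*y^3 + y^2*(162*d + 360) + y*(243*d^2 + 522*d + 219) + 30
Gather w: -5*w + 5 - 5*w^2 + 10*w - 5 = -5*w^2 + 5*w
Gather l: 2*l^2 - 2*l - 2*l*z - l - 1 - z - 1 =2*l^2 + l*(-2*z - 3) - z - 2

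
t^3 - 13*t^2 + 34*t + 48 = (t - 8)*(t - 6)*(t + 1)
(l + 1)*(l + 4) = l^2 + 5*l + 4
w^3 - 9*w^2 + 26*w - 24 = (w - 4)*(w - 3)*(w - 2)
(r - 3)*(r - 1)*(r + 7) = r^3 + 3*r^2 - 25*r + 21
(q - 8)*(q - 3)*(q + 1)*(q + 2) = q^4 - 8*q^3 - 7*q^2 + 50*q + 48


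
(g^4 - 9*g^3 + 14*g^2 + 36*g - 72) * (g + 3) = g^5 - 6*g^4 - 13*g^3 + 78*g^2 + 36*g - 216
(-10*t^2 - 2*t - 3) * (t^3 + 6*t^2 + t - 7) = -10*t^5 - 62*t^4 - 25*t^3 + 50*t^2 + 11*t + 21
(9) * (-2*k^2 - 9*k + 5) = -18*k^2 - 81*k + 45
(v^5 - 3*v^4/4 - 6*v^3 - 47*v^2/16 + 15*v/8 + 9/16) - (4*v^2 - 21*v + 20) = v^5 - 3*v^4/4 - 6*v^3 - 111*v^2/16 + 183*v/8 - 311/16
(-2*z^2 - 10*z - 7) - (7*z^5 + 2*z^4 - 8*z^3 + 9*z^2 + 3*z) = -7*z^5 - 2*z^4 + 8*z^3 - 11*z^2 - 13*z - 7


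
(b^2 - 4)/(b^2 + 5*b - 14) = (b + 2)/(b + 7)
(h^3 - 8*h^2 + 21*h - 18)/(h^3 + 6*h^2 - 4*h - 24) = (h^2 - 6*h + 9)/(h^2 + 8*h + 12)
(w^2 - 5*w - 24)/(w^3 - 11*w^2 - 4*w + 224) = (w + 3)/(w^2 - 3*w - 28)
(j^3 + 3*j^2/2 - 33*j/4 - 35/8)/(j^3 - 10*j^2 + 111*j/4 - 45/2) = (4*j^2 + 16*j + 7)/(2*(2*j^2 - 15*j + 18))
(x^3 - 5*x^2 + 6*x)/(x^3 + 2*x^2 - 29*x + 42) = x/(x + 7)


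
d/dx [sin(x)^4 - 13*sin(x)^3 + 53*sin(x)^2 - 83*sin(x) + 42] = (4*sin(x)^3 - 39*sin(x)^2 + 106*sin(x) - 83)*cos(x)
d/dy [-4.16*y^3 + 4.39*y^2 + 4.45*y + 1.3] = -12.48*y^2 + 8.78*y + 4.45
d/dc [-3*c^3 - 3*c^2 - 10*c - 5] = -9*c^2 - 6*c - 10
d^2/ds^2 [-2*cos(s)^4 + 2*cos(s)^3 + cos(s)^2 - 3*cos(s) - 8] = 3*cos(s)/2 + 8*cos(2*s)^2 + 2*cos(2*s) - 9*cos(3*s)/2 - 4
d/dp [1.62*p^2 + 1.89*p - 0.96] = 3.24*p + 1.89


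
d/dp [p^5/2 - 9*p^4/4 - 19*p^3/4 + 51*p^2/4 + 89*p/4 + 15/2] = 5*p^4/2 - 9*p^3 - 57*p^2/4 + 51*p/2 + 89/4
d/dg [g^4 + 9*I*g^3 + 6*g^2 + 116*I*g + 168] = 4*g^3 + 27*I*g^2 + 12*g + 116*I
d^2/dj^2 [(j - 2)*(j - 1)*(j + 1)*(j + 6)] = 12*j^2 + 24*j - 26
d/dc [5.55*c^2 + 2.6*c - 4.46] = 11.1*c + 2.6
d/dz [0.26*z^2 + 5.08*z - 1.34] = 0.52*z + 5.08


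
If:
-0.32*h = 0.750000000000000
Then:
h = -2.34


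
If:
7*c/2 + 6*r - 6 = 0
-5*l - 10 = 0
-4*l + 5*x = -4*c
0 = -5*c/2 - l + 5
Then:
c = 14/5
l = -2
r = -19/30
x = -96/25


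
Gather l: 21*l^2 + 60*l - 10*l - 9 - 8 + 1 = 21*l^2 + 50*l - 16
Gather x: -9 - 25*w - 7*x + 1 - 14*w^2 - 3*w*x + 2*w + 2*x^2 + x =-14*w^2 - 23*w + 2*x^2 + x*(-3*w - 6) - 8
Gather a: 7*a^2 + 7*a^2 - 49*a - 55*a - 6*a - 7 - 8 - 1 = 14*a^2 - 110*a - 16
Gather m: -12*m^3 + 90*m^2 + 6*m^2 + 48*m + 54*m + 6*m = -12*m^3 + 96*m^2 + 108*m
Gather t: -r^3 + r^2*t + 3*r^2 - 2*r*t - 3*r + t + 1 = -r^3 + 3*r^2 - 3*r + t*(r^2 - 2*r + 1) + 1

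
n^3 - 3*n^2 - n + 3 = (n - 3)*(n - 1)*(n + 1)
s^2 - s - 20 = (s - 5)*(s + 4)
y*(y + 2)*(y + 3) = y^3 + 5*y^2 + 6*y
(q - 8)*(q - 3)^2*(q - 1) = q^4 - 15*q^3 + 71*q^2 - 129*q + 72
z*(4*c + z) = 4*c*z + z^2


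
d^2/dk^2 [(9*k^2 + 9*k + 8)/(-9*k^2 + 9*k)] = 4*(-9*k^3 - 12*k^2 + 12*k - 4)/(9*k^3*(k^3 - 3*k^2 + 3*k - 1))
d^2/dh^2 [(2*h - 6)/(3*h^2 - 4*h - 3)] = 4*((13 - 9*h)*(-3*h^2 + 4*h + 3) - 4*(h - 3)*(3*h - 2)^2)/(-3*h^2 + 4*h + 3)^3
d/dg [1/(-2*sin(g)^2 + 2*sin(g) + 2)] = (2*sin(g) - 1)*cos(g)/(2*(sin(g) + cos(g)^2)^2)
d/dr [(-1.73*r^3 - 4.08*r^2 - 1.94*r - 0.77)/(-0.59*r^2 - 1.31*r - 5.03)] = (1.0207*r^4 + 4.5326*r^3 + 30.3059*r^2 + 40.1362*r + 8.7495)/(0.3481*r^4 + 1.5458*r^3 + 7.6515*r^2 + 13.1786*r + 25.3009)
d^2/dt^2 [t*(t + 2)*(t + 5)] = 6*t + 14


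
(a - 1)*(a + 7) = a^2 + 6*a - 7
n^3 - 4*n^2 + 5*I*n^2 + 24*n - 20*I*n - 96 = (n - 4)*(n - 3*I)*(n + 8*I)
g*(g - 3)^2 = g^3 - 6*g^2 + 9*g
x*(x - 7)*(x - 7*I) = x^3 - 7*x^2 - 7*I*x^2 + 49*I*x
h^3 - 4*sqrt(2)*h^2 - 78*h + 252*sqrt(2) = (h - 7*sqrt(2))*(h - 3*sqrt(2))*(h + 6*sqrt(2))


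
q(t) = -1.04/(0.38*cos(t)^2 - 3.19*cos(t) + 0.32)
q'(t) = -1.04*(0.76*sin(t)*cos(t) - 3.19*sin(t))/(0.38*cos(t)^2 - 3.19*cos(t) + 0.32)^2 = (3.3176 - 0.7904*cos(t))*sin(t)/(0.38*cos(t)^2 - 3.19*cos(t) + 0.32)^2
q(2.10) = -0.51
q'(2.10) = 0.78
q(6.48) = 0.43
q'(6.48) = 0.08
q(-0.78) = 0.59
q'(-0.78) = -0.63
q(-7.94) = -1.74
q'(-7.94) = -9.47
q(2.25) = -0.42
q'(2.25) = 0.48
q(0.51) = 0.48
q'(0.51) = 0.27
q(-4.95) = 2.54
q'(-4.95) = 18.12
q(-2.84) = -0.28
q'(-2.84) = -0.09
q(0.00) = 0.42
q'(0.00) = 0.00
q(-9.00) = -0.29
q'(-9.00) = -0.13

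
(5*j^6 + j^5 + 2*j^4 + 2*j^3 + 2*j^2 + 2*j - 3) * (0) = 0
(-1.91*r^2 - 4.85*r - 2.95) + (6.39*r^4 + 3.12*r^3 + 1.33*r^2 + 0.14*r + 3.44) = 6.39*r^4 + 3.12*r^3 - 0.58*r^2 - 4.71*r + 0.49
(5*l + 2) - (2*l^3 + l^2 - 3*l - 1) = -2*l^3 - l^2 + 8*l + 3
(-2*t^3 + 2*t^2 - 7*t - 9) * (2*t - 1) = -4*t^4 + 6*t^3 - 16*t^2 - 11*t + 9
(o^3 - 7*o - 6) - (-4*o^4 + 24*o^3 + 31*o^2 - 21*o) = 4*o^4 - 23*o^3 - 31*o^2 + 14*o - 6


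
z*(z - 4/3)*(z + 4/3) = z^3 - 16*z/9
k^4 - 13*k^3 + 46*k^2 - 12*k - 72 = (k - 6)^2*(k - 2)*(k + 1)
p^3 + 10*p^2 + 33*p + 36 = (p + 3)^2*(p + 4)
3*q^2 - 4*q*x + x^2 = (-3*q + x)*(-q + x)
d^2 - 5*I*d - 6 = (d - 3*I)*(d - 2*I)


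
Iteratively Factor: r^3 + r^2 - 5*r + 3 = (r + 3)*(r^2 - 2*r + 1) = (r - 1)*(r + 3)*(r - 1)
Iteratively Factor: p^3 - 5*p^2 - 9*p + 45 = (p - 3)*(p^2 - 2*p - 15) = (p - 3)*(p + 3)*(p - 5)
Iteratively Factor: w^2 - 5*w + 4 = (w - 1)*(w - 4)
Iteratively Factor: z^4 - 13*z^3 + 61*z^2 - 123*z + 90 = (z - 2)*(z^3 - 11*z^2 + 39*z - 45) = (z - 5)*(z - 2)*(z^2 - 6*z + 9) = (z - 5)*(z - 3)*(z - 2)*(z - 3)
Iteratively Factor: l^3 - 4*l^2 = (l - 4)*(l^2) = l*(l - 4)*(l)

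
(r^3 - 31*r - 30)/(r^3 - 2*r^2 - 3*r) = (r^2 - r - 30)/(r*(r - 3))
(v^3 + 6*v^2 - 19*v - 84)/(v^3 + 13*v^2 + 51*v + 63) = (v - 4)/(v + 3)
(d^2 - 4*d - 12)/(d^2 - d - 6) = (d - 6)/(d - 3)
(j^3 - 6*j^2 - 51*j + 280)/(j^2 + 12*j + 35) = (j^2 - 13*j + 40)/(j + 5)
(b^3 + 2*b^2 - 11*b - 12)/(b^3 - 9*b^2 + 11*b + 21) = (b + 4)/(b - 7)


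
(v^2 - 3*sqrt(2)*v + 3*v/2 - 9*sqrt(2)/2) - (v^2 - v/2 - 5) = -3*sqrt(2)*v + 2*v - 9*sqrt(2)/2 + 5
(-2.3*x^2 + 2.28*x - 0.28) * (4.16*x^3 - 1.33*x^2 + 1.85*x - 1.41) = -9.568*x^5 + 12.5438*x^4 - 8.4522*x^3 + 7.8334*x^2 - 3.7328*x + 0.3948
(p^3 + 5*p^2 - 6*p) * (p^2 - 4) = p^5 + 5*p^4 - 10*p^3 - 20*p^2 + 24*p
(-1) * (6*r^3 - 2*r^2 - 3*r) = -6*r^3 + 2*r^2 + 3*r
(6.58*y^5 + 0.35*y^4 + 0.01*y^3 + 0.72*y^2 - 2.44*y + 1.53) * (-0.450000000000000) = -2.961*y^5 - 0.1575*y^4 - 0.0045*y^3 - 0.324*y^2 + 1.098*y - 0.6885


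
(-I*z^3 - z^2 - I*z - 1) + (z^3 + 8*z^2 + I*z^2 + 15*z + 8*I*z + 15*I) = z^3 - I*z^3 + 7*z^2 + I*z^2 + 15*z + 7*I*z - 1 + 15*I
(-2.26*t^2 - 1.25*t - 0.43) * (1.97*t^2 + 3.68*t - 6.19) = -4.4522*t^4 - 10.7793*t^3 + 8.5423*t^2 + 6.1551*t + 2.6617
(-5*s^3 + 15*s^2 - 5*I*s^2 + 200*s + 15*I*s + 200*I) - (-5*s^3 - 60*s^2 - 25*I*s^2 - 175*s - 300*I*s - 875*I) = 75*s^2 + 20*I*s^2 + 375*s + 315*I*s + 1075*I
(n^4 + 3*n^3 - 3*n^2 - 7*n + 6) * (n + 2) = n^5 + 5*n^4 + 3*n^3 - 13*n^2 - 8*n + 12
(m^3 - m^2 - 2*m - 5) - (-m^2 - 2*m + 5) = m^3 - 10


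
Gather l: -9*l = -9*l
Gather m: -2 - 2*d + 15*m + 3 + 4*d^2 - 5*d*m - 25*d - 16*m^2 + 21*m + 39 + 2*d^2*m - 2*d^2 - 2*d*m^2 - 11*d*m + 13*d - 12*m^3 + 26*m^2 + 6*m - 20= 2*d^2 - 14*d - 12*m^3 + m^2*(10 - 2*d) + m*(2*d^2 - 16*d + 42) + 20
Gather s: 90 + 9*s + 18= 9*s + 108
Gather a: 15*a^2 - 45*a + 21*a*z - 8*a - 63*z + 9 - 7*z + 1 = 15*a^2 + a*(21*z - 53) - 70*z + 10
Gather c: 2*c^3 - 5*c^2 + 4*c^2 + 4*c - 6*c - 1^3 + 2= 2*c^3 - c^2 - 2*c + 1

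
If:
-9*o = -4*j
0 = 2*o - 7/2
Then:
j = 63/16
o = 7/4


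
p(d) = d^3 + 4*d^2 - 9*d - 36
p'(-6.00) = 51.00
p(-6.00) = -54.00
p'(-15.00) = 546.00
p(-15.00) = -2376.00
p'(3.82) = 65.34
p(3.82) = 43.73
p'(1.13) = 3.87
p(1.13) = -39.62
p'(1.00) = 2.00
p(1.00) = -40.00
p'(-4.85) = 22.77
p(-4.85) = -12.34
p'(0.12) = -8.00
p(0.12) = -37.02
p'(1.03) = 2.42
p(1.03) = -39.93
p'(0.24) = -6.91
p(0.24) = -37.92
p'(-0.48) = -12.15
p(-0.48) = -30.87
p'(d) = 3*d^2 + 8*d - 9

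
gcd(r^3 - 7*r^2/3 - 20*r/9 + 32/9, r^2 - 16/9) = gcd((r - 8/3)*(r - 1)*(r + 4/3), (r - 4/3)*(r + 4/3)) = r + 4/3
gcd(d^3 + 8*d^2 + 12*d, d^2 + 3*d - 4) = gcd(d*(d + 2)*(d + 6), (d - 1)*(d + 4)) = 1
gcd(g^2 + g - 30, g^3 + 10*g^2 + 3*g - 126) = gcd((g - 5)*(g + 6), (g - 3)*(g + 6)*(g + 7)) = g + 6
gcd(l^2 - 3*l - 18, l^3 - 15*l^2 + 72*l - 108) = l - 6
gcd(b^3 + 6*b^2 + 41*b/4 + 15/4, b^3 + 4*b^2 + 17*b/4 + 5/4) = b^2 + 3*b + 5/4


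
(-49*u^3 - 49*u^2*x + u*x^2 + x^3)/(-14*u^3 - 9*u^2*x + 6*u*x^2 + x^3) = (-7*u + x)/(-2*u + x)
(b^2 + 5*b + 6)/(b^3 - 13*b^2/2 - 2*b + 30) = 2*(b + 3)/(2*b^2 - 17*b + 30)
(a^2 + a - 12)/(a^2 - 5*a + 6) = (a + 4)/(a - 2)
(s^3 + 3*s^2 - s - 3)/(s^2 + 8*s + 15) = (s^2 - 1)/(s + 5)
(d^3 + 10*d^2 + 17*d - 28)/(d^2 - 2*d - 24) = (d^2 + 6*d - 7)/(d - 6)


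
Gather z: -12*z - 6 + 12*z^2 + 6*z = 12*z^2 - 6*z - 6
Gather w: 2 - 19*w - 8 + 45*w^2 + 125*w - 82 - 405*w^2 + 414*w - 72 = -360*w^2 + 520*w - 160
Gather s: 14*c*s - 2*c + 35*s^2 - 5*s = -2*c + 35*s^2 + s*(14*c - 5)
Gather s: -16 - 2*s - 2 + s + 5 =-s - 13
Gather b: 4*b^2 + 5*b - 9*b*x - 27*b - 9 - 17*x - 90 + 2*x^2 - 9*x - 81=4*b^2 + b*(-9*x - 22) + 2*x^2 - 26*x - 180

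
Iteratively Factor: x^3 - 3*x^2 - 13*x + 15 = (x - 5)*(x^2 + 2*x - 3) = (x - 5)*(x - 1)*(x + 3)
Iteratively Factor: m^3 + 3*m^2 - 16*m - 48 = (m - 4)*(m^2 + 7*m + 12) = (m - 4)*(m + 3)*(m + 4)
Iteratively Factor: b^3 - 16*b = (b)*(b^2 - 16) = b*(b - 4)*(b + 4)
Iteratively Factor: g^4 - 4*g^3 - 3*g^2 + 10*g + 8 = (g - 2)*(g^3 - 2*g^2 - 7*g - 4) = (g - 2)*(g + 1)*(g^2 - 3*g - 4) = (g - 2)*(g + 1)^2*(g - 4)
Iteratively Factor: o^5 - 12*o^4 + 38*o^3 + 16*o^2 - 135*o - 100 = (o - 4)*(o^4 - 8*o^3 + 6*o^2 + 40*o + 25) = (o - 4)*(o + 1)*(o^3 - 9*o^2 + 15*o + 25) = (o - 4)*(o + 1)^2*(o^2 - 10*o + 25) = (o - 5)*(o - 4)*(o + 1)^2*(o - 5)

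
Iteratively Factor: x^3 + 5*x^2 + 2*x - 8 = (x + 2)*(x^2 + 3*x - 4) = (x + 2)*(x + 4)*(x - 1)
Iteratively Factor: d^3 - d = (d)*(d^2 - 1) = d*(d + 1)*(d - 1)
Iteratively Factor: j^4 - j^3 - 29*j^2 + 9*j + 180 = (j + 4)*(j^3 - 5*j^2 - 9*j + 45) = (j + 3)*(j + 4)*(j^2 - 8*j + 15) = (j - 5)*(j + 3)*(j + 4)*(j - 3)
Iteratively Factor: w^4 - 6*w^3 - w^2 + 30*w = (w - 5)*(w^3 - w^2 - 6*w) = w*(w - 5)*(w^2 - w - 6) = w*(w - 5)*(w + 2)*(w - 3)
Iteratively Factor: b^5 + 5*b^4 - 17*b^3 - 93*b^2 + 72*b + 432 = (b - 3)*(b^4 + 8*b^3 + 7*b^2 - 72*b - 144) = (b - 3)*(b + 4)*(b^3 + 4*b^2 - 9*b - 36) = (b - 3)*(b + 3)*(b + 4)*(b^2 + b - 12) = (b - 3)*(b + 3)*(b + 4)^2*(b - 3)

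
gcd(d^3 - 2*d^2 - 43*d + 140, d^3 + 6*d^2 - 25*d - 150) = d - 5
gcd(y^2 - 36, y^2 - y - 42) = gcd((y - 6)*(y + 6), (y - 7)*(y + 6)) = y + 6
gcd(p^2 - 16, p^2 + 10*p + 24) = p + 4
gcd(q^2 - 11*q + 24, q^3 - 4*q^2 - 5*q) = 1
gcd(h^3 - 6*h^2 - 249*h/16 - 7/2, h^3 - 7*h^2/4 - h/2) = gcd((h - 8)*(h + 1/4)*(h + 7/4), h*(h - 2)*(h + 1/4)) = h + 1/4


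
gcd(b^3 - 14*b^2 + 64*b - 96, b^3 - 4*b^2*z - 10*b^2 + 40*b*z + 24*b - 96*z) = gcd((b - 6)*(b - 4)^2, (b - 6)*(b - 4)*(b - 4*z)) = b^2 - 10*b + 24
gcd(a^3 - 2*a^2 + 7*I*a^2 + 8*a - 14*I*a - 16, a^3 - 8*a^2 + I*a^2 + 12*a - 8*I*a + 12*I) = a - 2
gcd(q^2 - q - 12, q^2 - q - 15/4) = 1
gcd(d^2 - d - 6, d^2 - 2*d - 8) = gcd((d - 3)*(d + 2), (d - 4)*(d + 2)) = d + 2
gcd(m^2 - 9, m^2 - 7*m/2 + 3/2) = m - 3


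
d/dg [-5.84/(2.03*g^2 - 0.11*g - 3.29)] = (23.7104*g - 0.6424)/(-2.03*g^2 + 0.11*g + 3.29)^2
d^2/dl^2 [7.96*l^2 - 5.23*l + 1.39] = 15.9200000000000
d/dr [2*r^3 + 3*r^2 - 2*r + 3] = 6*r^2 + 6*r - 2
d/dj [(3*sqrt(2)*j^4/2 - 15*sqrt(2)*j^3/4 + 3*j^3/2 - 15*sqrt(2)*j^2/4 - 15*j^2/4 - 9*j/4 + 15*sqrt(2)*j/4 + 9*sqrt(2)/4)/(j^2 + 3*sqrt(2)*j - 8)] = 3*(4*sqrt(2)*j^5 - 5*sqrt(2)*j^4 + 38*j^4 - 52*sqrt(2)*j^3 - 60*j^3 - 75*j^2 + 100*sqrt(2)*j^2 + 80*j + 74*sqrt(2)*j - 40*sqrt(2) + 6)/(4*(j^4 + 6*sqrt(2)*j^3 + 2*j^2 - 48*sqrt(2)*j + 64))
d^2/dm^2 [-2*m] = 0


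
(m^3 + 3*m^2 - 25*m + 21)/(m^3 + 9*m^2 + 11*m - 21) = (m - 3)/(m + 3)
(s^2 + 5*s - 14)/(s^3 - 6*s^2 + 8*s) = (s + 7)/(s*(s - 4))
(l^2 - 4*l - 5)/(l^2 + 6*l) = (l^2 - 4*l - 5)/(l*(l + 6))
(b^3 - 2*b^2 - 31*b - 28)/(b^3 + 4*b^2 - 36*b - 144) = (b^2 - 6*b - 7)/(b^2 - 36)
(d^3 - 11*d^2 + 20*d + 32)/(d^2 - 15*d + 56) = (d^2 - 3*d - 4)/(d - 7)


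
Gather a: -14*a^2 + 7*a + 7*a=-14*a^2 + 14*a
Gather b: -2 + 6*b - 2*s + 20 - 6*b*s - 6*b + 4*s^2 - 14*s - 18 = -6*b*s + 4*s^2 - 16*s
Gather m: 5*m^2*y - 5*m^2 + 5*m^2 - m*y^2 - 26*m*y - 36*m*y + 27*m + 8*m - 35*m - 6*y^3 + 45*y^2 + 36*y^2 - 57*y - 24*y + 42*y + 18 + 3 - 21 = 5*m^2*y + m*(-y^2 - 62*y) - 6*y^3 + 81*y^2 - 39*y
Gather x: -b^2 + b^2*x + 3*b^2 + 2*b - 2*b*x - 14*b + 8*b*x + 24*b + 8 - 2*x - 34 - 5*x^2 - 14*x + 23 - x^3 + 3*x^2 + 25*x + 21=2*b^2 + 12*b - x^3 - 2*x^2 + x*(b^2 + 6*b + 9) + 18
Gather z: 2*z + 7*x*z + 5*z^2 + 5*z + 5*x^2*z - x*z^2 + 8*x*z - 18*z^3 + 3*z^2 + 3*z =-18*z^3 + z^2*(8 - x) + z*(5*x^2 + 15*x + 10)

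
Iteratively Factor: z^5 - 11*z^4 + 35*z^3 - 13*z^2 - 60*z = (z - 5)*(z^4 - 6*z^3 + 5*z^2 + 12*z) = (z - 5)*(z + 1)*(z^3 - 7*z^2 + 12*z) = (z - 5)*(z - 3)*(z + 1)*(z^2 - 4*z) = (z - 5)*(z - 4)*(z - 3)*(z + 1)*(z)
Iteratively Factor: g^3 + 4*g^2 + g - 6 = (g + 3)*(g^2 + g - 2) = (g + 2)*(g + 3)*(g - 1)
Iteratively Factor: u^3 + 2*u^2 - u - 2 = (u + 1)*(u^2 + u - 2) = (u - 1)*(u + 1)*(u + 2)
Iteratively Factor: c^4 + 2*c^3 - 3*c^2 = (c)*(c^3 + 2*c^2 - 3*c) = c^2*(c^2 + 2*c - 3) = c^2*(c + 3)*(c - 1)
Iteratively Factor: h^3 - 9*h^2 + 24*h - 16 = (h - 1)*(h^2 - 8*h + 16) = (h - 4)*(h - 1)*(h - 4)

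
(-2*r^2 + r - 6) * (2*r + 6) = -4*r^3 - 10*r^2 - 6*r - 36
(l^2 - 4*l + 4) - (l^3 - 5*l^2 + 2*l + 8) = -l^3 + 6*l^2 - 6*l - 4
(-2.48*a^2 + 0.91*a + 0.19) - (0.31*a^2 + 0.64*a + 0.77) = -2.79*a^2 + 0.27*a - 0.58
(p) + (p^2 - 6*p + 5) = p^2 - 5*p + 5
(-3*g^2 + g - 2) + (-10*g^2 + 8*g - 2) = -13*g^2 + 9*g - 4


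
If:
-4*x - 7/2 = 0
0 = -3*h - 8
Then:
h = -8/3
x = -7/8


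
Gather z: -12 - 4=-16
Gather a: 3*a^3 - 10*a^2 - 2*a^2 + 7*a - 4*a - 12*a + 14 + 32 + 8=3*a^3 - 12*a^2 - 9*a + 54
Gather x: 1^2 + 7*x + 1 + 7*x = 14*x + 2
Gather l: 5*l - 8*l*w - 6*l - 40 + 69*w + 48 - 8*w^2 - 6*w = l*(-8*w - 1) - 8*w^2 + 63*w + 8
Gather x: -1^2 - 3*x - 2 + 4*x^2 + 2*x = 4*x^2 - x - 3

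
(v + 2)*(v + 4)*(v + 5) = v^3 + 11*v^2 + 38*v + 40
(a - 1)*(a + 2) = a^2 + a - 2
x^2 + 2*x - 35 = (x - 5)*(x + 7)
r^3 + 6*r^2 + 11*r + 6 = (r + 1)*(r + 2)*(r + 3)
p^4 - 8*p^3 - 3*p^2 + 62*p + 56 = (p - 7)*(p - 4)*(p + 1)*(p + 2)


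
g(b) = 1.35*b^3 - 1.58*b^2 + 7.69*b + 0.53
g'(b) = 4.05*b^2 - 3.16*b + 7.69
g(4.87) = 156.43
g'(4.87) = 88.35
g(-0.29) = -1.87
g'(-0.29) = 8.95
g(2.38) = 28.08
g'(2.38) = 23.11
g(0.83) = 6.60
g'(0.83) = 7.86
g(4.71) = 142.76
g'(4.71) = 82.65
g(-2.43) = -46.86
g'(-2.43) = 39.28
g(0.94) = 7.48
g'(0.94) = 8.30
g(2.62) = 34.11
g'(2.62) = 27.21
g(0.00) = 0.53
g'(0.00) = 7.69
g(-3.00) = -73.21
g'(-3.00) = 53.62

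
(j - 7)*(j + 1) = j^2 - 6*j - 7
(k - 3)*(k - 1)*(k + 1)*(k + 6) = k^4 + 3*k^3 - 19*k^2 - 3*k + 18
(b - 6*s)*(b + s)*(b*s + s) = b^3*s - 5*b^2*s^2 + b^2*s - 6*b*s^3 - 5*b*s^2 - 6*s^3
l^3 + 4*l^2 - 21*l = l*(l - 3)*(l + 7)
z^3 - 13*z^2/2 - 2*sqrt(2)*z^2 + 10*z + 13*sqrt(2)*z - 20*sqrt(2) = (z - 4)*(z - 5/2)*(z - 2*sqrt(2))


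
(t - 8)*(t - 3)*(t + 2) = t^3 - 9*t^2 + 2*t + 48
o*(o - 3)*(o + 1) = o^3 - 2*o^2 - 3*o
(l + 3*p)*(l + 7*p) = l^2 + 10*l*p + 21*p^2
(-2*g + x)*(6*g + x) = -12*g^2 + 4*g*x + x^2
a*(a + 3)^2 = a^3 + 6*a^2 + 9*a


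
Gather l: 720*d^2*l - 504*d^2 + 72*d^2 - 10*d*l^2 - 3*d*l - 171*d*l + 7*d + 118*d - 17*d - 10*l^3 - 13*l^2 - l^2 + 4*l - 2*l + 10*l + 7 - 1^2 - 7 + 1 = -432*d^2 + 108*d - 10*l^3 + l^2*(-10*d - 14) + l*(720*d^2 - 174*d + 12)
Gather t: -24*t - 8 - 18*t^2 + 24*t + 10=2 - 18*t^2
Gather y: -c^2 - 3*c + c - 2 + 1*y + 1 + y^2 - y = -c^2 - 2*c + y^2 - 1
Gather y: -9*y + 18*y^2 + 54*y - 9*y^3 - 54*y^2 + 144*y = -9*y^3 - 36*y^2 + 189*y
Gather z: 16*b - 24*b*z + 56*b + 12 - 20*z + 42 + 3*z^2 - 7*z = 72*b + 3*z^2 + z*(-24*b - 27) + 54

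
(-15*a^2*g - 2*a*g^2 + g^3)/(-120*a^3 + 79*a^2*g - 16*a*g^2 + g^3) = g*(3*a + g)/(24*a^2 - 11*a*g + g^2)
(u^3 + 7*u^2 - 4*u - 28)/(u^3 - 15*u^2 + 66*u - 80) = (u^2 + 9*u + 14)/(u^2 - 13*u + 40)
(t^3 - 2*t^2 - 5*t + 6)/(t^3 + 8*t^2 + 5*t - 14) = (t - 3)/(t + 7)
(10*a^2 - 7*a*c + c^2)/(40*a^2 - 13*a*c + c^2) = (2*a - c)/(8*a - c)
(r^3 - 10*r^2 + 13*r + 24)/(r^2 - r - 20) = (-r^3 + 10*r^2 - 13*r - 24)/(-r^2 + r + 20)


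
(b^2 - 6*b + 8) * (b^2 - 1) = b^4 - 6*b^3 + 7*b^2 + 6*b - 8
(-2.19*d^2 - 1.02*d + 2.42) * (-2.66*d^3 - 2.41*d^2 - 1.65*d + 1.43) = 5.8254*d^5 + 7.9911*d^4 - 0.3655*d^3 - 7.2809*d^2 - 5.4516*d + 3.4606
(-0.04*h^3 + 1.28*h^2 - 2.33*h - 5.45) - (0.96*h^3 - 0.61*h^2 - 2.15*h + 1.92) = -1.0*h^3 + 1.89*h^2 - 0.18*h - 7.37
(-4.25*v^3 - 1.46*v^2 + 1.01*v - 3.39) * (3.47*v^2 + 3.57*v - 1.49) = -14.7475*v^5 - 20.2387*v^4 + 4.625*v^3 - 5.9822*v^2 - 13.6072*v + 5.0511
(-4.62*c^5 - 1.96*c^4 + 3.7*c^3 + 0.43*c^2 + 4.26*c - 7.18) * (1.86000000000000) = -8.5932*c^5 - 3.6456*c^4 + 6.882*c^3 + 0.7998*c^2 + 7.9236*c - 13.3548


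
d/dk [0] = 0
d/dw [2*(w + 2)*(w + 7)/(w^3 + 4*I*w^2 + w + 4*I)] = 2*(-(w + 2)*(w + 7)*(3*w^2 + 8*I*w + 1) + (2*w + 9)*(w^3 + 4*I*w^2 + w + 4*I))/(w^3 + 4*I*w^2 + w + 4*I)^2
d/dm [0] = 0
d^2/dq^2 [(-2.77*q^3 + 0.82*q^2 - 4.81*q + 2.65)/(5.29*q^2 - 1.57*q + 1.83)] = (1.13686837721616e-13*q^5 - 215.610818*q^3 + 445.069068*q^2 + 91.6720139999999*q - 60.390766)/(148.035889*q^6 - 131.805111*q^5 + 192.750672*q^4 - 95.062087*q^3 + 66.679344*q^2 - 15.773319*q + 6.128487)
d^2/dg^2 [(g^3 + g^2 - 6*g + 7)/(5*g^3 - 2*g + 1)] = 2*(25*g^6 - 420*g^5 + 1050*g^4 - 91*g^3 - 36*g^2 - 102*g + 17)/(125*g^9 - 150*g^7 + 75*g^6 + 60*g^5 - 60*g^4 + 7*g^3 + 12*g^2 - 6*g + 1)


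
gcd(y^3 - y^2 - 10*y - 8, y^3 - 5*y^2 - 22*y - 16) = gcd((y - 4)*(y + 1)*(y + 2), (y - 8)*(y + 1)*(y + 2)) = y^2 + 3*y + 2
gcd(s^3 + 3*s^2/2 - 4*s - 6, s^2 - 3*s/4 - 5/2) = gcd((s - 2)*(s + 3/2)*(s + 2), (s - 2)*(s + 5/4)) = s - 2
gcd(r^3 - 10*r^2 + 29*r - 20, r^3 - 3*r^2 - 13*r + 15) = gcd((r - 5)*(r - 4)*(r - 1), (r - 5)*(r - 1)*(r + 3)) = r^2 - 6*r + 5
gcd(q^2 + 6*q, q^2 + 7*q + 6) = q + 6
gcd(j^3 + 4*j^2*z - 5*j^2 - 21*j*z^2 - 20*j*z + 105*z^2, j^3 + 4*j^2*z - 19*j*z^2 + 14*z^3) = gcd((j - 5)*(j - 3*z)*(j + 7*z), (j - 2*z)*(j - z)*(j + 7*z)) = j + 7*z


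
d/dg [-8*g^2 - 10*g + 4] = -16*g - 10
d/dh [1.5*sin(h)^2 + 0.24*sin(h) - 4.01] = (3.0*sin(h) + 0.24)*cos(h)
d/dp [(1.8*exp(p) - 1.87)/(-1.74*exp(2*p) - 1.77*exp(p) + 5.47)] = (3.132*exp(2*p) - 6.5076*exp(p) + 6.5361)*exp(p)/(3.0276*exp(4*p) + 6.1596*exp(3*p) - 15.9027*exp(2*p) - 19.3638*exp(p) + 29.9209)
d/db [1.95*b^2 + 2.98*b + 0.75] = 3.9*b + 2.98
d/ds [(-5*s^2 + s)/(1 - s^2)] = (s^2 - 10*s + 1)/(s^4 - 2*s^2 + 1)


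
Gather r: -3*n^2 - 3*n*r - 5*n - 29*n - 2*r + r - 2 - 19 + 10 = -3*n^2 - 34*n + r*(-3*n - 1) - 11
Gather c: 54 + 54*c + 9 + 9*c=63*c + 63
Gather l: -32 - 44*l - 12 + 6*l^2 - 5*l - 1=6*l^2 - 49*l - 45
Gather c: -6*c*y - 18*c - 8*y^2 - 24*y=c*(-6*y - 18) - 8*y^2 - 24*y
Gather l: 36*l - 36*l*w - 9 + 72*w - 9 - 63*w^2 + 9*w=l*(36 - 36*w) - 63*w^2 + 81*w - 18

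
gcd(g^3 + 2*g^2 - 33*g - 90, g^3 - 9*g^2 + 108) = g^2 - 3*g - 18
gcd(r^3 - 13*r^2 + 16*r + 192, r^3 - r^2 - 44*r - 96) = r^2 - 5*r - 24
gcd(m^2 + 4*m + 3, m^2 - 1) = m + 1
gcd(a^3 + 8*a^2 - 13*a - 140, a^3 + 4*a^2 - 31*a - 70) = a + 7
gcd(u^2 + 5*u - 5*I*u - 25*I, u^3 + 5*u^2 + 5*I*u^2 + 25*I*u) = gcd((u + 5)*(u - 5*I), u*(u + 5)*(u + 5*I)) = u + 5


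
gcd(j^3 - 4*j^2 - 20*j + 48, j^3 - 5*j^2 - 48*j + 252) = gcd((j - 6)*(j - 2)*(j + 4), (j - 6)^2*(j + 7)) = j - 6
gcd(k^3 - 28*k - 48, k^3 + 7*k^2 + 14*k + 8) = k^2 + 6*k + 8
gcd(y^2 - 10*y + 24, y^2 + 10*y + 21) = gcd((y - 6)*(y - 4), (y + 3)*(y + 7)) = 1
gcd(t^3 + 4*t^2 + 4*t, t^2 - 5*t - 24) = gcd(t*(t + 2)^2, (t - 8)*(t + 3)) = 1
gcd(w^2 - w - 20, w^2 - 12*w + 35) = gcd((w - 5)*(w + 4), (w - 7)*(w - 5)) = w - 5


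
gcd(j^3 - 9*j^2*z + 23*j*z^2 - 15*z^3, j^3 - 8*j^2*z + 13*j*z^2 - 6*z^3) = -j + z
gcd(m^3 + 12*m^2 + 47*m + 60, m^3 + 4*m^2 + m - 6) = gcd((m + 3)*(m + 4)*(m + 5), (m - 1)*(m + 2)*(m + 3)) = m + 3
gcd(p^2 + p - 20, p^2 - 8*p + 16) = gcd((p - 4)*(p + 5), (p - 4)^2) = p - 4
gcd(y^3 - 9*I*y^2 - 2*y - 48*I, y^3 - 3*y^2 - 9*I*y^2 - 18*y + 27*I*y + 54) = y - 3*I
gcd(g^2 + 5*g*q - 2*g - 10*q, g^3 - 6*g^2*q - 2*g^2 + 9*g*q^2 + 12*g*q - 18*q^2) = g - 2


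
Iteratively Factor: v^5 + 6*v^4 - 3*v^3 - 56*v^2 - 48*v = (v + 4)*(v^4 + 2*v^3 - 11*v^2 - 12*v) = (v + 1)*(v + 4)*(v^3 + v^2 - 12*v) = (v + 1)*(v + 4)^2*(v^2 - 3*v) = (v - 3)*(v + 1)*(v + 4)^2*(v)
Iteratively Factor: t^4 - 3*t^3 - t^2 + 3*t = (t - 3)*(t^3 - t) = (t - 3)*(t + 1)*(t^2 - t) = (t - 3)*(t - 1)*(t + 1)*(t)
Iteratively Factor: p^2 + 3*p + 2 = (p + 2)*(p + 1)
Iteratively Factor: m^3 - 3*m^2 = (m)*(m^2 - 3*m) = m*(m - 3)*(m)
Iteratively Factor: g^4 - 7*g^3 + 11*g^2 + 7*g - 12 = (g - 3)*(g^3 - 4*g^2 - g + 4) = (g - 3)*(g + 1)*(g^2 - 5*g + 4) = (g - 3)*(g - 1)*(g + 1)*(g - 4)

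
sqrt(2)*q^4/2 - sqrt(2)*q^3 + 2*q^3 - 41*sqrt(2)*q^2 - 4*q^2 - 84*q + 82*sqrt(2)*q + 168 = (q - 2)*(q - 6*sqrt(2))*(q + 7*sqrt(2))*(sqrt(2)*q/2 + 1)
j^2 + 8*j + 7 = (j + 1)*(j + 7)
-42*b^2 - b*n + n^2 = (-7*b + n)*(6*b + n)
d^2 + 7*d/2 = d*(d + 7/2)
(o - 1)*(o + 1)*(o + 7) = o^3 + 7*o^2 - o - 7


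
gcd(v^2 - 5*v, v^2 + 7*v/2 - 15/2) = 1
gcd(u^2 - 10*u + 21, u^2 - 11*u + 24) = u - 3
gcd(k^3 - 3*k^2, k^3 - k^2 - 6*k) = k^2 - 3*k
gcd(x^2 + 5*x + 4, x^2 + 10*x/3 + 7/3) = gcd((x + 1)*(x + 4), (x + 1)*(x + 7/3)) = x + 1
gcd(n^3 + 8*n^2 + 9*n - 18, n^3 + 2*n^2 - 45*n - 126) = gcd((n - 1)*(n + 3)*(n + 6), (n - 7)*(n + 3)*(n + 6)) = n^2 + 9*n + 18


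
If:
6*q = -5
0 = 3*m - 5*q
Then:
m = -25/18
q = -5/6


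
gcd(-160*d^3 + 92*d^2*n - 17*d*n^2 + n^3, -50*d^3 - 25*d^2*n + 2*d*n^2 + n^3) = 5*d - n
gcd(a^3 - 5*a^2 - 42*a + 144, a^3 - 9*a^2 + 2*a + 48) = a^2 - 11*a + 24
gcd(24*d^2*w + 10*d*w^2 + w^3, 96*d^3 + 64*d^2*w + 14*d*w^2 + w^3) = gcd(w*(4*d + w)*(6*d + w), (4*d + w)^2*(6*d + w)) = 24*d^2 + 10*d*w + w^2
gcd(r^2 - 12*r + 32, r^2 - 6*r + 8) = r - 4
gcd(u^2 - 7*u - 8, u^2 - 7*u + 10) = 1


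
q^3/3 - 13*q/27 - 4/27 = (q/3 + 1/3)*(q - 4/3)*(q + 1/3)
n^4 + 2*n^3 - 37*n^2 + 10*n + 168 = (n - 4)*(n - 3)*(n + 2)*(n + 7)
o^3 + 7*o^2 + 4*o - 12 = (o - 1)*(o + 2)*(o + 6)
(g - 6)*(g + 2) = g^2 - 4*g - 12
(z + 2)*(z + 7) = z^2 + 9*z + 14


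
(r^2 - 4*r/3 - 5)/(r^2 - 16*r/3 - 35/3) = (r - 3)/(r - 7)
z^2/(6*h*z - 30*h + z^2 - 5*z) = z^2/(6*h*z - 30*h + z^2 - 5*z)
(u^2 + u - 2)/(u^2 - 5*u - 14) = (u - 1)/(u - 7)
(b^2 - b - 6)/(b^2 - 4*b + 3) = (b + 2)/(b - 1)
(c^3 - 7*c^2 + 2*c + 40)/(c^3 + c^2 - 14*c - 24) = (c - 5)/(c + 3)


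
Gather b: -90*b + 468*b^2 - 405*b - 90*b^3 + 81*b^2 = -90*b^3 + 549*b^2 - 495*b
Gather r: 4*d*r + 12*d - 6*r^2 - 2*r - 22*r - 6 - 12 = 12*d - 6*r^2 + r*(4*d - 24) - 18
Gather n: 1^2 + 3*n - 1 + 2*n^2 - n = 2*n^2 + 2*n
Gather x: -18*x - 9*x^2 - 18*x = -9*x^2 - 36*x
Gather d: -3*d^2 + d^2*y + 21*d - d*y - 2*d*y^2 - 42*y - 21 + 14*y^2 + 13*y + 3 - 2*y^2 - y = d^2*(y - 3) + d*(-2*y^2 - y + 21) + 12*y^2 - 30*y - 18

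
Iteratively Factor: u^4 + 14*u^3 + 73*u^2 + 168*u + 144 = (u + 4)*(u^3 + 10*u^2 + 33*u + 36) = (u + 3)*(u + 4)*(u^2 + 7*u + 12) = (u + 3)^2*(u + 4)*(u + 4)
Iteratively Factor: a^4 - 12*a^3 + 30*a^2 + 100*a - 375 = (a - 5)*(a^3 - 7*a^2 - 5*a + 75) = (a - 5)^2*(a^2 - 2*a - 15) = (a - 5)^3*(a + 3)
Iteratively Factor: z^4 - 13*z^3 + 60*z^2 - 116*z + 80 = (z - 2)*(z^3 - 11*z^2 + 38*z - 40) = (z - 5)*(z - 2)*(z^2 - 6*z + 8) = (z - 5)*(z - 4)*(z - 2)*(z - 2)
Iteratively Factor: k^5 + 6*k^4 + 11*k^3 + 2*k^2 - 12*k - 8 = (k + 1)*(k^4 + 5*k^3 + 6*k^2 - 4*k - 8) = (k + 1)*(k + 2)*(k^3 + 3*k^2 - 4) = (k - 1)*(k + 1)*(k + 2)*(k^2 + 4*k + 4) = (k - 1)*(k + 1)*(k + 2)^2*(k + 2)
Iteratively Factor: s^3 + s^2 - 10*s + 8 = (s + 4)*(s^2 - 3*s + 2) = (s - 1)*(s + 4)*(s - 2)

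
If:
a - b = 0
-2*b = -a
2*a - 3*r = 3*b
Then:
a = 0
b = 0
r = 0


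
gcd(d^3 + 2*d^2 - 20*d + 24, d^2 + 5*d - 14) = d - 2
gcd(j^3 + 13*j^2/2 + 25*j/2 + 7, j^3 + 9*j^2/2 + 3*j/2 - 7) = j^2 + 11*j/2 + 7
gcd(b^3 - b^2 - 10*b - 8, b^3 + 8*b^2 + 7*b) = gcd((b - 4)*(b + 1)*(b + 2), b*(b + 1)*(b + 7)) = b + 1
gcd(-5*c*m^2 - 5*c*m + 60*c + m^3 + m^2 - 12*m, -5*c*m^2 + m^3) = 5*c - m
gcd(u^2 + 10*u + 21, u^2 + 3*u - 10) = 1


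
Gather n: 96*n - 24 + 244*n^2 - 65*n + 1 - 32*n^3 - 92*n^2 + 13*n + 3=-32*n^3 + 152*n^2 + 44*n - 20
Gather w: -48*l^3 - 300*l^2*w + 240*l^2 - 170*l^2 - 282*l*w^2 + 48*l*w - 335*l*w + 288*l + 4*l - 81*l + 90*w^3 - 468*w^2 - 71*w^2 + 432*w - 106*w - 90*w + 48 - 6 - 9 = -48*l^3 + 70*l^2 + 211*l + 90*w^3 + w^2*(-282*l - 539) + w*(-300*l^2 - 287*l + 236) + 33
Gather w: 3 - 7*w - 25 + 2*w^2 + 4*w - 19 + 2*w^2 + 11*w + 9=4*w^2 + 8*w - 32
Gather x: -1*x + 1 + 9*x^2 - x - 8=9*x^2 - 2*x - 7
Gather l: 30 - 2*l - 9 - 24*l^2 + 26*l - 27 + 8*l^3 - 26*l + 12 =8*l^3 - 24*l^2 - 2*l + 6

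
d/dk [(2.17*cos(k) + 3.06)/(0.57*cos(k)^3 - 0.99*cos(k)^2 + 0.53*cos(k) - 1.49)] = (2.4738*cos(k)^3 + 3.0843*cos(k)^2 - 6.0588*cos(k) + 4.8551)*sin(k)/(0.3249*cos(k)^6 - 1.1286*cos(k)^5 + 1.5843*cos(k)^4 - 2.748*cos(k)^3 + 3.2311*cos(k)^2 - 1.5794*cos(k) + 2.2201)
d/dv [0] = 0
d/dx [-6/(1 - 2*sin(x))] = -12*cos(x)/(2*sin(x) - 1)^2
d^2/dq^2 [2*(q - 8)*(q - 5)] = 4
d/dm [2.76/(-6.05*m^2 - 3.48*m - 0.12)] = (33.396*m + 9.6048)/(6.05*m^2 + 3.48*m + 0.12)^2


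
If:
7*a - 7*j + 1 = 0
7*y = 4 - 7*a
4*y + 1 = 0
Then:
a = 23/28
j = 27/28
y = -1/4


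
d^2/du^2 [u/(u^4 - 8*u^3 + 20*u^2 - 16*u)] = 4*(3*u^2 - 20*u + 34)/(u^7 - 20*u^6 + 168*u^5 - 768*u^4 + 2064*u^3 - 3264*u^2 + 2816*u - 1024)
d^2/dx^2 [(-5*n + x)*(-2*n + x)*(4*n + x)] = -6*n + 6*x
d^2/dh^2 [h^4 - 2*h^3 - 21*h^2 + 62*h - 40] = 12*h^2 - 12*h - 42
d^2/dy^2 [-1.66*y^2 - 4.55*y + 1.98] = -3.32000000000000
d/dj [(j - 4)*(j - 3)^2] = (j - 3)*(3*j - 11)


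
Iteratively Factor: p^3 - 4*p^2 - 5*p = (p - 5)*(p^2 + p) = p*(p - 5)*(p + 1)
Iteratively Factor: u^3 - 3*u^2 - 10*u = (u - 5)*(u^2 + 2*u) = u*(u - 5)*(u + 2)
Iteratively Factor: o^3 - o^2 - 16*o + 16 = (o - 4)*(o^2 + 3*o - 4) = (o - 4)*(o - 1)*(o + 4)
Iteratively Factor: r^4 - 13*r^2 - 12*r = (r - 4)*(r^3 + 4*r^2 + 3*r) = (r - 4)*(r + 1)*(r^2 + 3*r) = (r - 4)*(r + 1)*(r + 3)*(r)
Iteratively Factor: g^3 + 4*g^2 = (g)*(g^2 + 4*g) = g^2*(g + 4)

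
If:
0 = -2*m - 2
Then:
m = -1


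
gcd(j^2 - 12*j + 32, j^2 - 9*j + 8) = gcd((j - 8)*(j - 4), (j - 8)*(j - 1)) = j - 8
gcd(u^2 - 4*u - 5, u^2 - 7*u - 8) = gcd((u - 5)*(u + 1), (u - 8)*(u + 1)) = u + 1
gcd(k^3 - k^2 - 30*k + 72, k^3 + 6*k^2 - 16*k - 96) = k^2 + 2*k - 24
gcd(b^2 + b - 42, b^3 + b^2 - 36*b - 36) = b - 6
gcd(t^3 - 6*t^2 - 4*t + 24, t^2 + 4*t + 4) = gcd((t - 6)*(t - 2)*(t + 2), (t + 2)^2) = t + 2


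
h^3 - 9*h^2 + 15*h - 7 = (h - 7)*(h - 1)^2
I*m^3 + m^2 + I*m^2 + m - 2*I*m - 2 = (m + 2)*(m - I)*(I*m - I)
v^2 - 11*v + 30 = (v - 6)*(v - 5)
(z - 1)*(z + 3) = z^2 + 2*z - 3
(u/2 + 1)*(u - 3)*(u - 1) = u^3/2 - u^2 - 5*u/2 + 3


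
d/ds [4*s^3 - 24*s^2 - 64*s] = 12*s^2 - 48*s - 64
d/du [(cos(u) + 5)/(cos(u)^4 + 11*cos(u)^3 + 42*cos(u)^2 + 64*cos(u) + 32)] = 3*(cos(u)^3 + 10*cos(u)^2 + 29*cos(u) + 24)*sin(u)/((cos(u) + 1)^2*(cos(u) + 2)^2*(cos(u) + 4)^3)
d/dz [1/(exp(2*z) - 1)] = -1/(2*sinh(z)^2)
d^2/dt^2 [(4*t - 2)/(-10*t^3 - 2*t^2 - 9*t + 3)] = 4*(-600*t^5 + 480*t^4 + 332*t^3 - 78*t^2 + 108*t + 33)/(1000*t^9 + 600*t^8 + 2820*t^7 + 188*t^6 + 2178*t^5 - 1170*t^4 + 675*t^3 - 675*t^2 + 243*t - 27)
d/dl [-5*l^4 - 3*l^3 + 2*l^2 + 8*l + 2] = -20*l^3 - 9*l^2 + 4*l + 8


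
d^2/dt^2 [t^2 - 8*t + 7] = 2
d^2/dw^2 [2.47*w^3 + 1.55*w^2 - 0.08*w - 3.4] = 14.82*w + 3.1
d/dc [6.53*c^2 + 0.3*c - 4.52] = 13.06*c + 0.3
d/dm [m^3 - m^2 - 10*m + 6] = 3*m^2 - 2*m - 10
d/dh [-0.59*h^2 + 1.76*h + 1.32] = 1.76 - 1.18*h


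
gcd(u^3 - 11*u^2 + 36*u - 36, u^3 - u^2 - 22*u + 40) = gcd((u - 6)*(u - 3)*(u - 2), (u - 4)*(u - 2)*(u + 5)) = u - 2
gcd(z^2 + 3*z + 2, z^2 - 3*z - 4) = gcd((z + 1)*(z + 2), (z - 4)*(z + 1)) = z + 1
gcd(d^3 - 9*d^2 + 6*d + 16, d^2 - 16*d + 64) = d - 8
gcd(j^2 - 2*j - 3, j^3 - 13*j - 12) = j + 1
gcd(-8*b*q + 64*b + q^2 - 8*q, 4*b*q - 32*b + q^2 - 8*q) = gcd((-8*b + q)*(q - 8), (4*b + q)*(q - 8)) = q - 8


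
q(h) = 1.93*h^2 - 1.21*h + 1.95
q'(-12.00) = -47.53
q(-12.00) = 294.39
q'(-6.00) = -24.37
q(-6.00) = 78.69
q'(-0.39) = -2.72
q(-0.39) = 2.72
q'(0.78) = 1.80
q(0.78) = 2.18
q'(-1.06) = -5.30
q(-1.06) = 5.40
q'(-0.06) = -1.44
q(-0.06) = 2.03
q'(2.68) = 9.13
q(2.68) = 12.57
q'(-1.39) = -6.58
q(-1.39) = 7.36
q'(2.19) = 7.24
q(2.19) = 8.56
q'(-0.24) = -2.14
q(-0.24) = 2.35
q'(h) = 3.86*h - 1.21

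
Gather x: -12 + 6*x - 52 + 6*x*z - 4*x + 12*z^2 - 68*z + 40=x*(6*z + 2) + 12*z^2 - 68*z - 24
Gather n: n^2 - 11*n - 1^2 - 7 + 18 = n^2 - 11*n + 10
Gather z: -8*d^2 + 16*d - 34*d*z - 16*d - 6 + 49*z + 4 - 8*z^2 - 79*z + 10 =-8*d^2 - 8*z^2 + z*(-34*d - 30) + 8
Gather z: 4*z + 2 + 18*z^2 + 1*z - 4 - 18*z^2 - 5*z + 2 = 0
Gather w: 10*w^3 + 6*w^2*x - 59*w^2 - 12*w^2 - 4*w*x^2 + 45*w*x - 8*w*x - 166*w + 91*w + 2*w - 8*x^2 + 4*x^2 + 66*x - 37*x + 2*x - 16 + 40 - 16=10*w^3 + w^2*(6*x - 71) + w*(-4*x^2 + 37*x - 73) - 4*x^2 + 31*x + 8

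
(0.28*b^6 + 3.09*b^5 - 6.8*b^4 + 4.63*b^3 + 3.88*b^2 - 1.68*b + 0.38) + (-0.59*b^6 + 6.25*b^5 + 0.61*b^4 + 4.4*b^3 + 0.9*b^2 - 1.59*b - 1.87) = -0.31*b^6 + 9.34*b^5 - 6.19*b^4 + 9.03*b^3 + 4.78*b^2 - 3.27*b - 1.49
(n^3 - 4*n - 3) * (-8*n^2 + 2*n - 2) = -8*n^5 + 2*n^4 + 30*n^3 + 16*n^2 + 2*n + 6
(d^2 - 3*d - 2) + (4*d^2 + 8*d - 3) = 5*d^2 + 5*d - 5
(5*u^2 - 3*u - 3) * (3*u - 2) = 15*u^3 - 19*u^2 - 3*u + 6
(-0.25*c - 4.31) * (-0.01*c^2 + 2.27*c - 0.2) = 0.0025*c^3 - 0.5244*c^2 - 9.7337*c + 0.862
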